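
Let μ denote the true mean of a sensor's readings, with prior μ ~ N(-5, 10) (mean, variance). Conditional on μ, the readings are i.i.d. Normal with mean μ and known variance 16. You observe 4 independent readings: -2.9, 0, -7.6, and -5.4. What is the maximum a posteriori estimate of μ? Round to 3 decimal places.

μ̂_MAP = -4.268

n = 4; x̄ = ((-2.9) + 0 + (-7.6) + (-5.4))/4 = -15.9/4 = -3.975.
For a Normal prior and Normal likelihood with known variance, the posterior is Normal; its mode equals its mean, the precision-weighted average.
Prior precision 1/σ₀² = 1/10 = 0.1; data precision n/σ² = 4/16 = 0.25.
μ̂ = (0.1·(-5) + 0.25·(-3.975)) / (0.1 + 0.25) = (-1.49375)/0.35 = -239/56 ≈ -4.268.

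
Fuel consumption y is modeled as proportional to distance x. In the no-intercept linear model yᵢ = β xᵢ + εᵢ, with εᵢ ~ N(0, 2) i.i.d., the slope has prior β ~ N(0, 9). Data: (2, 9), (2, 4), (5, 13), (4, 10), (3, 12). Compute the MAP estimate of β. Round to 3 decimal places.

β̂_MAP = 2.868

log p(β | y) = −Σ(yᵢ − βxᵢ)²/(2·2) − β²/(2·9) + const.
Setting the derivative to zero: Σxᵢ(yᵢ − βxᵢ)/2 − β/9 = 0, so β = Σxᵢyᵢ / (Σxᵢ² + σ²/τ²).
Σxᵢyᵢ = 2·9 + 2·4 + 5·13 + 4·10 + 3·12 = 167; Σxᵢ² = 58; σ²/τ² = 2/9.
β̂_MAP = 167 / (58 + 2/9) = 167/(524/9) = 1503/524 ≈ 2.868.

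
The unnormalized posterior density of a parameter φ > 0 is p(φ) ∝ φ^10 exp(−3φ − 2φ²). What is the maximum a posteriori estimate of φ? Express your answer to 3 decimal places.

ℓ'(φ) = 10/φ − 3 − 4φ. Setting this to zero and multiplying by φ: 4φ² + 3φ − 10 = 0.
φ = (−3 + √(3² + 4·4·10)) / (2·4) = (−3 + √169) / 8 = (−3 + 13)/8 = 5/4.
ℓ''(φ) = −10/φ² − 4 < 0, confirming a maximum.

φ̂_MAP = 1.250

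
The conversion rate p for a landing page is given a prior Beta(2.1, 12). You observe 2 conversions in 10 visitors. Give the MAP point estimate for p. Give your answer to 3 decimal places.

Prior: Beta(2.1, 12).
Data: 2 successes in 10 trials. The binomial likelihood contributes p^2(1−p)^8, so the posterior is Beta(2.1+2, 12+8) = Beta(4.1, 20).
For Beta(a, b) with a, b > 1 the mode is (a−1)/(a+b−2) = 3.1/22.1 ≈ 0.140.

p̂_MAP = 0.140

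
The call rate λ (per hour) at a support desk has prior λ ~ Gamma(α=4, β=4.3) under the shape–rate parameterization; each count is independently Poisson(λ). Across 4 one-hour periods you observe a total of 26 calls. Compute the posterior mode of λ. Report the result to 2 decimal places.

λ̂_MAP = 3.49

Σxᵢ = 26, n = 4.
Posterior ∝ λ^3e^(−4.3λ) · λ^26e^(−4λ) = λ^29e^(−8.3λ), i.e. Gamma(shape=30, rate=8.3).
The mode of a Gamma(a, b) with a ≥ 1 (shape–rate) is (a−1)/b = 29/8.3 ≈ 3.49.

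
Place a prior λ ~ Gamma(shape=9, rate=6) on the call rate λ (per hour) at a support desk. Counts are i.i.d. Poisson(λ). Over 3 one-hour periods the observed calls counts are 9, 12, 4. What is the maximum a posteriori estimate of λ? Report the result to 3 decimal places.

λ̂_MAP = 3.667

Σxᵢ = 9+12+4 = 25, with n = 3.
Posterior ∝ λ^8e^(−6λ) · λ^25e^(−3λ) = λ^33e^(−9λ), i.e. Gamma(shape=34, rate=9).
The mode of a Gamma(a, b) with a ≥ 1 (shape–rate) is (a−1)/b = 33/9 ≈ 3.667.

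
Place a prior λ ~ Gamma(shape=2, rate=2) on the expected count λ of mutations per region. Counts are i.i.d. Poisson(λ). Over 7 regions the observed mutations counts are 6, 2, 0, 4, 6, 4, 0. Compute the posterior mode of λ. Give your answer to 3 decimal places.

λ̂_MAP = 2.556

Σxᵢ = 6+2+0+4+6+4+0 = 22, with n = 7.
Posterior ∝ λe^(−2λ) · λ^22e^(−7λ) = λ^23e^(−9λ), i.e. Gamma(shape=24, rate=9).
The mode of a Gamma(a, b) with a ≥ 1 (shape–rate) is (a−1)/b = 23/9 ≈ 2.556.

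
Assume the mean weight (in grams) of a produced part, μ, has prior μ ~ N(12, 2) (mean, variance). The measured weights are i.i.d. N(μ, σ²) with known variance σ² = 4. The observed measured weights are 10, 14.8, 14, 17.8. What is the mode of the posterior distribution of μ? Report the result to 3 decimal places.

n = 4; x̄ = (10 + 14.8 + 14 + 17.8)/4 = 56.6/4 = 14.15.
For a Normal prior and Normal likelihood with known variance, the posterior is Normal; its mode equals its mean, the precision-weighted average.
Prior precision 1/σ₀² = 1/2 = 0.5; data precision n/σ² = 4/4 = 1.
μ̂ = (0.5·12 + 1·14.15) / (0.5 + 1) = 20.15/1.5 = 403/30 ≈ 13.433.

μ̂_MAP = 13.433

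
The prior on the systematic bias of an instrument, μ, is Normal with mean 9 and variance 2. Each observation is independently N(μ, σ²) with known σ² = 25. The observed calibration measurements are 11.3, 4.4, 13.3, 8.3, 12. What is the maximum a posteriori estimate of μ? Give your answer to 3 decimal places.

n = 5; x̄ = (11.3 + 4.4 + 13.3 + 8.3 + 12)/5 = 49.3/5 = 9.86.
For a Normal prior and Normal likelihood with known variance, the posterior is Normal; its mode equals its mean, the precision-weighted average.
Prior precision 1/σ₀² = 1/2 = 0.5; data precision n/σ² = 5/25 = 0.2.
μ̂ = (0.5·9 + 0.2·9.86) / (0.5 + 0.2) = 6.472/0.7 = 1618/175 ≈ 9.246.

μ̂_MAP = 9.246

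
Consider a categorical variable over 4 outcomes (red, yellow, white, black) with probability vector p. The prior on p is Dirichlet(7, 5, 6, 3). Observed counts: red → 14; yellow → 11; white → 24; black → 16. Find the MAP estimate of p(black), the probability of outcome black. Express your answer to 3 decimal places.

MAP estimate of p(black) = 0.220

The posterior is Dirichlet(αᵢ + nᵢ) = Dirichlet(21, 16, 30, 19).
For a Dirichlet(a₁,…,a_K) with all aᵢ > 1, the mode has j-th component (aⱼ − 1)/(Σaᵢ − K).
Here Σaᵢ = 86 and K = 4, so p(black) = (19 − 1)/(86 − 4) = 18/82 ≈ 0.220.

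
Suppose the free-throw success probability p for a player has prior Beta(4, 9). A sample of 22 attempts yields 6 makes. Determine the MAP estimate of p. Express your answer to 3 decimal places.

Prior: Beta(4, 9).
Data: 6 successes in 22 trials. The binomial likelihood contributes p^6(1−p)^16, so the posterior is Beta(4+6, 9+16) = Beta(10, 25).
For Beta(a, b) with a, b > 1 the mode is (a−1)/(a+b−2) = 9/33 ≈ 0.273.

p̂_MAP = 0.273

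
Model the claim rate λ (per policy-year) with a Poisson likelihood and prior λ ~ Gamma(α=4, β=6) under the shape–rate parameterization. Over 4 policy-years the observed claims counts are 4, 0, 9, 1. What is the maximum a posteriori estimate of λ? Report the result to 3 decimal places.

λ̂_MAP = 1.700

Σxᵢ = 4+0+9+1 = 14, with n = 4.
Posterior ∝ λ^3e^(−6λ) · λ^14e^(−4λ) = λ^17e^(−10λ), i.e. Gamma(shape=18, rate=10).
The mode of a Gamma(a, b) with a ≥ 1 (shape–rate) is (a−1)/b = 17/10 ≈ 1.700.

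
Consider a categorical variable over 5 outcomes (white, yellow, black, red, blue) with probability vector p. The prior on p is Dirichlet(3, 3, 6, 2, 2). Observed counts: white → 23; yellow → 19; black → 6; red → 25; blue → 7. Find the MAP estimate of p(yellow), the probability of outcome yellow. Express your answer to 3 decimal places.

The posterior is Dirichlet(αᵢ + nᵢ) = Dirichlet(26, 22, 12, 27, 9).
For a Dirichlet(a₁,…,a_K) with all aᵢ > 1, the mode has j-th component (aⱼ − 1)/(Σaᵢ − K).
Here Σaᵢ = 96 and K = 5, so p(yellow) = (22 − 1)/(96 − 5) = 21/91 ≈ 0.231.

MAP estimate of p(yellow) = 0.231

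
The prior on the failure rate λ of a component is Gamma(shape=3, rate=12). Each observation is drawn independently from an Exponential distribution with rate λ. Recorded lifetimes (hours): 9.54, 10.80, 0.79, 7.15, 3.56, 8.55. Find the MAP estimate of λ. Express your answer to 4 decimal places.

The Exponential(rate=λ) likelihood is ∝ λ^n e^(−λΣtᵢ). Here n = 6 and Σtᵢ = 9.54 + 10.80 + 0.79 + 7.15 + 3.56 + 8.55 = 40.39.
Posterior ∝ λ^2e^(−12λ) · λ^6e^(−40.39λ) = λ^8e^(−52.39λ), i.e. Gamma(9, 52.39).
Mode = (a−1)/b = 8/52.39 ≈ 0.1527.

λ̂_MAP = 0.1527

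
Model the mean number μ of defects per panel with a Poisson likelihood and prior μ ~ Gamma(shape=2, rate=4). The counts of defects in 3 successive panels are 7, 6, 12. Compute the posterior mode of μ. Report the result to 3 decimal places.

μ̂_MAP = 3.714

Σxᵢ = 7+6+12 = 25, with n = 3.
Posterior ∝ μe^(−4μ) · μ^25e^(−3μ) = μ^26e^(−7μ), i.e. Gamma(shape=27, rate=7).
The mode of a Gamma(a, b) with a ≥ 1 (shape–rate) is (a−1)/b = 26/7 ≈ 3.714.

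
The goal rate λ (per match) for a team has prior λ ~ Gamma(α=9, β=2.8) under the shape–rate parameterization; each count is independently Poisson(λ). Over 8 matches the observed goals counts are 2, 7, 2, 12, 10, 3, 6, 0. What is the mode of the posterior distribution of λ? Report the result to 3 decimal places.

λ̂_MAP = 4.630

Σxᵢ = 2+7+2+12+10+3+6+0 = 42, with n = 8.
Posterior ∝ λ^8e^(−2.8λ) · λ^42e^(−8λ) = λ^50e^(−10.8λ), i.e. Gamma(shape=51, rate=10.8).
The mode of a Gamma(a, b) with a ≥ 1 (shape–rate) is (a−1)/b = 50/10.8 ≈ 4.630.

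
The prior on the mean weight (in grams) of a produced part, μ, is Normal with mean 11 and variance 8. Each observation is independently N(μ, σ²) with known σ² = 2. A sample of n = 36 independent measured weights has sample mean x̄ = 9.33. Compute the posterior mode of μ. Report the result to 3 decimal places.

n = 36, x̄ = 9.33.
For a Normal prior and Normal likelihood with known variance, the posterior is Normal; its mode equals its mean, the precision-weighted average.
Prior precision 1/σ₀² = 1/8 = 0.125; data precision n/σ² = 36/2 = 18.
μ̂ = (0.125·11 + 18·9.33) / (0.125 + 18) = 169.315/18.125 = 33863/3625 ≈ 9.342.

μ̂_MAP = 9.342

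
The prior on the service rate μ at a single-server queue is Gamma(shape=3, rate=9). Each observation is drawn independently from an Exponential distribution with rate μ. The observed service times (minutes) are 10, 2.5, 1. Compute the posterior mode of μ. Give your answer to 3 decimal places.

μ̂_MAP = 0.222

The Exponential(rate=μ) likelihood is ∝ μ^n e^(−μΣtᵢ). Here n = 3 and Σtᵢ = 10 + 2.5 + 1 = 13.5.
Posterior ∝ μ^2e^(−9μ) · μ^3e^(−13.5μ) = μ^5e^(−22.5μ), i.e. Gamma(6, 22.5).
Mode = (a−1)/b = 5/22.5 ≈ 0.222.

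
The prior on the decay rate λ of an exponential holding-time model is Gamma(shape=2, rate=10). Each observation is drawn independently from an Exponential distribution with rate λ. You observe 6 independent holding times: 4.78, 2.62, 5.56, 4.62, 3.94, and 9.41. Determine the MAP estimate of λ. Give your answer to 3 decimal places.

λ̂_MAP = 0.171

The Exponential(rate=λ) likelihood is ∝ λ^n e^(−λΣtᵢ). Here n = 6 and Σtᵢ = 4.78 + 2.62 + 5.56 + 4.62 + 3.94 + 9.41 = 30.93.
Posterior ∝ λe^(−10λ) · λ^6e^(−30.93λ) = λ^7e^(−40.93λ), i.e. Gamma(8, 40.93).
Mode = (a−1)/b = 7/40.93 ≈ 0.171.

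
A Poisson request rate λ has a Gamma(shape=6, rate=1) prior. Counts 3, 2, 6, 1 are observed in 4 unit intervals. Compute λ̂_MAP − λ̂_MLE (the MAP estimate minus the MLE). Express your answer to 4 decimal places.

Σxᵢ = 12. Posterior is Gamma(18, 5); MAP = (18−1)/5 = 17/5 ≈ 3.40000.
MLE = x̄ = 12/4 ≈ 3.00000.
Difference = 17/5 − 12/4 = 2/5 ≈ 0.4000.

MAP − MLE = 0.4000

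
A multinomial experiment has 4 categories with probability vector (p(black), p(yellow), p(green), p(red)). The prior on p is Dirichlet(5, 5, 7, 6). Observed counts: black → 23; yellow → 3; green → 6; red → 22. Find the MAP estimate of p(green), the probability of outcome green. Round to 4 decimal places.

MAP estimate of p(green) = 0.1644

The posterior is Dirichlet(αᵢ + nᵢ) = Dirichlet(28, 8, 13, 28).
For a Dirichlet(a₁,…,a_K) with all aᵢ > 1, the mode has j-th component (aⱼ − 1)/(Σaᵢ − K).
Here Σaᵢ = 77 and K = 4, so p(green) = (13 − 1)/(77 − 4) = 12/73 ≈ 0.1644.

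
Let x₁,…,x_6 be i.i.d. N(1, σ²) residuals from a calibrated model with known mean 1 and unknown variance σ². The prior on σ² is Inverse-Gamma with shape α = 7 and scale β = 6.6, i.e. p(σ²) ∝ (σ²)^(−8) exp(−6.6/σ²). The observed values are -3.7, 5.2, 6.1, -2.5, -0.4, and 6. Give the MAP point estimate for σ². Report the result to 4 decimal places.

σ̂²_MAP = 5.3705

Sum of squared deviations about the known mean: SS = (-3.7−1)² + (5.2−1)² + (6.1−1)² + (-2.5−1)² + (-0.4−1)² + (6−1)² = 104.95.
The Normal likelihood contributes (σ²)^(−n/2) exp(−SS/(2σ²)), so the posterior is Inverse-Gamma(α + n/2, β + SS/2) = Inverse-Gamma(10, 59.075).
The mode of Inverse-Gamma(a, b) is b/(a+1) = 59.075/11 ≈ 5.3705.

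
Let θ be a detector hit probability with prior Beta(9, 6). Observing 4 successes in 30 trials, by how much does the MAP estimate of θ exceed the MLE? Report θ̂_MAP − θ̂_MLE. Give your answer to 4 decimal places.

MAP − MLE = 0.1457

Posterior is Beta(13, 32); MAP = (13−1)/(45−2) = 12/43 ≈ 0.27907.
MLE ignores the prior: θ̂_MLE = k/n = 4/30 ≈ 0.13333.
Difference = 12/43 − 4/30 = 94/645 ≈ 0.1457.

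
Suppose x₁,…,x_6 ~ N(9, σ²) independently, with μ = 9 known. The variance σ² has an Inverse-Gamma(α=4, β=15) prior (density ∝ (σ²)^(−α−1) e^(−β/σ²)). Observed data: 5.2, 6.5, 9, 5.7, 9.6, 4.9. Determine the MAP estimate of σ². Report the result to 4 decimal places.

σ̂²_MAP = 4.9219

Sum of squared deviations about the known mean: SS = (5.2−9)² + (6.5−9)² + (9−9)² + (5.7−9)² + (9.6−9)² + (4.9−9)² = 48.75.
The Normal likelihood contributes (σ²)^(−n/2) exp(−SS/(2σ²)), so the posterior is Inverse-Gamma(α + n/2, β + SS/2) = Inverse-Gamma(7, 39.375).
The mode of Inverse-Gamma(a, b) is b/(a+1) = 39.375/8 ≈ 4.9219.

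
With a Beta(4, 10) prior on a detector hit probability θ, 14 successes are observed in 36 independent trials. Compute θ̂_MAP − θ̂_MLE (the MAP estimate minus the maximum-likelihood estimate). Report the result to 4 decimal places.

MAP − MLE = -0.0347

Posterior is Beta(18, 32); MAP = (18−1)/(50−2) = 17/48 ≈ 0.35417.
MLE ignores the prior: θ̂_MLE = k/n = 14/36 ≈ 0.38889.
Difference = 17/48 − 14/36 = -5/144 ≈ -0.0347.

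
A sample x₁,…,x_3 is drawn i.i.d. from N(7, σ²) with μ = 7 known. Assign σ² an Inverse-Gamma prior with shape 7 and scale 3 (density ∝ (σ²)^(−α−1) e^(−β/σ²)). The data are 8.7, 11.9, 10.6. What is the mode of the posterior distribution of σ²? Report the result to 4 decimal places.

σ̂²_MAP = 2.4137

Sum of squared deviations about the known mean: SS = (8.7−7)² + (11.9−7)² + (10.6−7)² = 39.86.
The Normal likelihood contributes (σ²)^(−n/2) exp(−SS/(2σ²)), so the posterior is Inverse-Gamma(α + n/2, β + SS/2) = Inverse-Gamma(8.5, 22.93).
The mode of Inverse-Gamma(a, b) is b/(a+1) = 22.93/9.5 ≈ 2.4137.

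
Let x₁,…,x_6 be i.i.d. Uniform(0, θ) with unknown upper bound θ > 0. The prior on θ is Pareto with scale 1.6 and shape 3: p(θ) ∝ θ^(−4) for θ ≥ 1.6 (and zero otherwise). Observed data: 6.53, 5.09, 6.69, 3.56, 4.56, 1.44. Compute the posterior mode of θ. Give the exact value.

The Uniform(0, θ) likelihood is θ^(−n) for θ ≥ max(xᵢ), zero otherwise. Here max(xᵢ) = 6.69.
Posterior ∝ θ^(−4) · θ^(−6) = θ^(−10) on θ ≥ max(1.6, 6.69) = 6.69.
This density is strictly decreasing in θ, so the posterior mode lies at the lower boundary of the support.

θ̂_MAP = 6.69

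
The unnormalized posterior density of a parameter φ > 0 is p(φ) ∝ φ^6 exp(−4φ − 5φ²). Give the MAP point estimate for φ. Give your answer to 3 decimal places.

φ̂_MAP = 0.600

ℓ'(φ) = 6/φ − 4 − 10φ. Setting this to zero and multiplying by φ: 10φ² + 4φ − 6 = 0.
φ = (−4 + √(4² + 4·10·6)) / (2·10) = (−4 + √256) / 20 = (−4 + 16)/20 = 3/5.
ℓ''(φ) = −6/φ² − 10 < 0, confirming a maximum.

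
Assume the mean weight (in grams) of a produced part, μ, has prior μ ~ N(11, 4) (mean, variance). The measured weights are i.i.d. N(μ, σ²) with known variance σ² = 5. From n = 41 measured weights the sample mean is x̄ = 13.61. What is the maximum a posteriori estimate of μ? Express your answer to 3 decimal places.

μ̂_MAP = 13.533

n = 41, x̄ = 13.61.
For a Normal prior and Normal likelihood with known variance, the posterior is Normal; its mode equals its mean, the precision-weighted average.
Prior precision 1/σ₀² = 1/4 = 0.25; data precision n/σ² = 41/5 = 8.2.
μ̂ = (0.25·11 + 8.2·13.61) / (0.25 + 8.2) = 114.352/8.45 = 57176/4225 ≈ 13.533.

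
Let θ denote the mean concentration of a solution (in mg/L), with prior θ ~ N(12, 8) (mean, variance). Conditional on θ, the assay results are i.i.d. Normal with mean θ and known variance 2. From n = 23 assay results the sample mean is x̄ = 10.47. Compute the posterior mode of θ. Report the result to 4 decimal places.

θ̂_MAP = 10.4865

n = 23, x̄ = 10.47.
For a Normal prior and Normal likelihood with known variance, the posterior is Normal; its mode equals its mean, the precision-weighted average.
Prior precision 1/σ₀² = 1/8 = 0.125; data precision n/σ² = 23/2 = 11.5.
θ̂ = (0.125·12 + 11.5·10.47) / (0.125 + 11.5) = 121.905/11.625 = 8127/775 ≈ 10.4865.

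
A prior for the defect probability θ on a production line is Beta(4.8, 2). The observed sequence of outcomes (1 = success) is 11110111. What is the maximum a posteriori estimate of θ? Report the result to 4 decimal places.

θ̂_MAP = 0.8438

Prior: Beta(4.8, 2).
Data: 7 successes in 8 trials (from the sequence). The binomial likelihood contributes θ^7(1−θ)^1, so the posterior is Beta(4.8+7, 2+1) = Beta(11.8, 3).
For Beta(a, b) with a, b > 1 the mode is (a−1)/(a+b−2) = 10.8/12.8 ≈ 0.8438.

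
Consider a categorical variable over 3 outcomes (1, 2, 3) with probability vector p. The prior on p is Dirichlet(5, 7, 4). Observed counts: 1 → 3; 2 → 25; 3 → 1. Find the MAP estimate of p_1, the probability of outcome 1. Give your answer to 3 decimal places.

MAP estimate: 0.167

The posterior is Dirichlet(αᵢ + nᵢ) = Dirichlet(8, 32, 5).
For a Dirichlet(a₁,…,a_K) with all aᵢ > 1, the mode has j-th component (aⱼ − 1)/(Σaᵢ − K).
Here Σaᵢ = 45 and K = 3, so p_1 = (8 − 1)/(45 − 3) = 7/42 ≈ 0.167.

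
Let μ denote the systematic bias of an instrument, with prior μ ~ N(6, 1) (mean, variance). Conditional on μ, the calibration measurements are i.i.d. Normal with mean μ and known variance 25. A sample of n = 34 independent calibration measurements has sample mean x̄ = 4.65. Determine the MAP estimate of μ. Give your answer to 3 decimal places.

n = 34, x̄ = 4.65.
For a Normal prior and Normal likelihood with known variance, the posterior is Normal; its mode equals its mean, the precision-weighted average.
Prior precision 1/σ₀² = 1/1 = 1; data precision n/σ² = 34/25 = 1.36.
μ̂ = (1·6 + 1.36·4.65) / (1 + 1.36) = 12.324/2.36 = 3081/590 ≈ 5.222.

μ̂_MAP = 5.222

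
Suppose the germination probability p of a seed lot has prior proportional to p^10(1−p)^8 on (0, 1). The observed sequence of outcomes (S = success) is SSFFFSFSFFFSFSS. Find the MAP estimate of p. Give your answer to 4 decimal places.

p̂_MAP = 0.5152

The prior density ∝ p^10(1−p)^8 is the kernel of Beta(11, 9).
Data: 7 successes in 15 trials (from the sequence). The binomial likelihood contributes p^7(1−p)^8, so the posterior is Beta(11+7, 9+8) = Beta(18, 17).
For Beta(a, b) with a, b > 1 the mode is (a−1)/(a+b−2) = 17/33 ≈ 0.5152.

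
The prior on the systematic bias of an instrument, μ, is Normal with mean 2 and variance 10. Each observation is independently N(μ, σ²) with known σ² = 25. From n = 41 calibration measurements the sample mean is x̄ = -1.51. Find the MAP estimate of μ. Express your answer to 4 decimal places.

μ̂_MAP = -1.3083

n = 41, x̄ = -1.51.
For a Normal prior and Normal likelihood with known variance, the posterior is Normal; its mode equals its mean, the precision-weighted average.
Prior precision 1/σ₀² = 1/10 = 0.1; data precision n/σ² = 41/25 = 1.64.
μ̂ = (0.1·2 + 1.64·(-1.51)) / (0.1 + 1.64) = (-2.2764)/1.74 = -1897/1450 ≈ -1.3083.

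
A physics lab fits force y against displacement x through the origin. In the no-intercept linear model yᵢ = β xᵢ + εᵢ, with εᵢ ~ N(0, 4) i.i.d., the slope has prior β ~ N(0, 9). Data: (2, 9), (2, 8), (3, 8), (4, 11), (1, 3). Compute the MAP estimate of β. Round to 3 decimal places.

log p(β | y) = −Σ(yᵢ − βxᵢ)²/(2·4) − β²/(2·9) + const.
Setting the derivative to zero: Σxᵢ(yᵢ − βxᵢ)/4 − β/9 = 0, so β = Σxᵢyᵢ / (Σxᵢ² + σ²/τ²).
Σxᵢyᵢ = 2·9 + 2·8 + 3·8 + 4·11 + 1·3 = 105; Σxᵢ² = 34; σ²/τ² = 4/9.
β̂_MAP = 105 / (34 + 4/9) = 105/(310/9) = 189/62 ≈ 3.048.

β̂_MAP = 3.048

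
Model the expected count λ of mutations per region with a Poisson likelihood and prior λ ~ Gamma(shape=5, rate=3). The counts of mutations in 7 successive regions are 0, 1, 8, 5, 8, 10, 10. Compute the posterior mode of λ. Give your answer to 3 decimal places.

Σxᵢ = 0+1+8+5+8+10+10 = 42, with n = 7.
Posterior ∝ λ^4e^(−3λ) · λ^42e^(−7λ) = λ^46e^(−10λ), i.e. Gamma(shape=47, rate=10).
The mode of a Gamma(a, b) with a ≥ 1 (shape–rate) is (a−1)/b = 46/10 ≈ 4.600.

λ̂_MAP = 4.600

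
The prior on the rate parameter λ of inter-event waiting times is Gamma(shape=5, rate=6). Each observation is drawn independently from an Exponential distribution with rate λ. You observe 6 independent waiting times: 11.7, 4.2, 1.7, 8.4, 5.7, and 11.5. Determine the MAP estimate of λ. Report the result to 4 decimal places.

The Exponential(rate=λ) likelihood is ∝ λ^n e^(−λΣtᵢ). Here n = 6 and Σtᵢ = 11.7 + 4.2 + 1.7 + 8.4 + 5.7 + 11.5 = 43.2.
Posterior ∝ λ^4e^(−6λ) · λ^6e^(−43.2λ) = λ^10e^(−49.2λ), i.e. Gamma(11, 49.2).
Mode = (a−1)/b = 10/49.2 ≈ 0.2033.

λ̂_MAP = 0.2033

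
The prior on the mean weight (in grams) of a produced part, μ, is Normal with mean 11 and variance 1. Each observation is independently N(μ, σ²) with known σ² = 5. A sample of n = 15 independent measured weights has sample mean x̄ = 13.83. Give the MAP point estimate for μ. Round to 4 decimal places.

n = 15, x̄ = 13.83.
For a Normal prior and Normal likelihood with known variance, the posterior is Normal; its mode equals its mean, the precision-weighted average.
Prior precision 1/σ₀² = 1/1 = 1; data precision n/σ² = 15/5 = 3.
μ̂ = (1·11 + 3·13.83) / (1 + 3) = 52.49/4 = 13.1225.

μ̂_MAP = 13.1225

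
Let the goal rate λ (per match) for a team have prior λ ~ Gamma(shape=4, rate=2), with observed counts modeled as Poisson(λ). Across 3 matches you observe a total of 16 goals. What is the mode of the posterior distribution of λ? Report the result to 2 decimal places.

λ̂_MAP = 3.80

Σxᵢ = 16, n = 3.
Posterior ∝ λ^3e^(−2λ) · λ^16e^(−3λ) = λ^19e^(−5λ), i.e. Gamma(shape=20, rate=5).
The mode of a Gamma(a, b) with a ≥ 1 (shape–rate) is (a−1)/b = 19/5 ≈ 3.80.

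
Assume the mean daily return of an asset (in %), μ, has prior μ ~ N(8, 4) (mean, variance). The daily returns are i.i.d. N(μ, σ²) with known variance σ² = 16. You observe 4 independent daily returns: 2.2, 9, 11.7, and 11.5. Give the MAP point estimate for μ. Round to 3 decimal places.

n = 4; x̄ = (2.2 + 9 + 11.7 + 11.5)/4 = 34.4/4 = 8.6.
For a Normal prior and Normal likelihood with known variance, the posterior is Normal; its mode equals its mean, the precision-weighted average.
Prior precision 1/σ₀² = 1/4 = 0.25; data precision n/σ² = 4/16 = 0.25.
μ̂ = (0.25·8 + 0.25·8.6) / (0.25 + 0.25) = 4.15/0.5 = 8.300.

μ̂_MAP = 8.300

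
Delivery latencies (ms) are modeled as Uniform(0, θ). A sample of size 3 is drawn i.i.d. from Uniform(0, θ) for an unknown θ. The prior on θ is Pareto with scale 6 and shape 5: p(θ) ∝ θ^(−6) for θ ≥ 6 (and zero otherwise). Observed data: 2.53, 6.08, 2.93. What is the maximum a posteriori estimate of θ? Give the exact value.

θ̂_MAP = 6.08

The Uniform(0, θ) likelihood is θ^(−n) for θ ≥ max(xᵢ), zero otherwise. Here max(xᵢ) = 6.08.
Posterior ∝ θ^(−6) · θ^(−3) = θ^(−9) on θ ≥ max(6, 6.08) = 6.08.
This density is strictly decreasing in θ, so the posterior mode lies at the lower boundary of the support.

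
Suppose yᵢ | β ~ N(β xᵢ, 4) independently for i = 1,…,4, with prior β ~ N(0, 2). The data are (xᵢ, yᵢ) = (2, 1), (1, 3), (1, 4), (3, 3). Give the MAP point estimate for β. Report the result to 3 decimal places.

β̂_MAP = 1.059

log p(β | y) = −Σ(yᵢ − βxᵢ)²/(2·4) − β²/(2·2) + const.
Setting the derivative to zero: Σxᵢ(yᵢ − βxᵢ)/4 − β/2 = 0, so β = Σxᵢyᵢ / (Σxᵢ² + σ²/τ²).
Σxᵢyᵢ = 2·1 + 1·3 + 1·4 + 3·3 = 18; Σxᵢ² = 15; σ²/τ² = 2.
β̂_MAP = 18 / (15 + 2) = 18/17 ≈ 1.059.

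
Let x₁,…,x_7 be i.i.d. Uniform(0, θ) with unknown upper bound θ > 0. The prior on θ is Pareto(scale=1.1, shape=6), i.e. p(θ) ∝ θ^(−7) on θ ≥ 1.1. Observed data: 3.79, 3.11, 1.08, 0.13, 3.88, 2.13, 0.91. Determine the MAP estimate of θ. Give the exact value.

θ̂_MAP = 3.88

The Uniform(0, θ) likelihood is θ^(−n) for θ ≥ max(xᵢ), zero otherwise. Here max(xᵢ) = 3.88.
Posterior ∝ θ^(−7) · θ^(−7) = θ^(−14) on θ ≥ max(1.1, 3.88) = 3.88.
This density is strictly decreasing in θ, so the posterior mode lies at the lower boundary of the support.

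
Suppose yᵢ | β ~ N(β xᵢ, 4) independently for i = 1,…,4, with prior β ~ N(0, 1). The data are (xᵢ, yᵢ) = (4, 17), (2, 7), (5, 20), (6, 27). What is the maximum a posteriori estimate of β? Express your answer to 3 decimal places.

β̂_MAP = 4.047

log p(β | y) = −Σ(yᵢ − βxᵢ)²/(2·4) − β²/(2·1) + const.
Setting the derivative to zero: Σxᵢ(yᵢ − βxᵢ)/4 − β/1 = 0, so β = Σxᵢyᵢ / (Σxᵢ² + σ²/τ²).
Σxᵢyᵢ = 4·17 + 2·7 + 5·20 + 6·27 = 344; Σxᵢ² = 81; σ²/τ² = 4.
β̂_MAP = 344 / (81 + 4) = 344/85 ≈ 4.047.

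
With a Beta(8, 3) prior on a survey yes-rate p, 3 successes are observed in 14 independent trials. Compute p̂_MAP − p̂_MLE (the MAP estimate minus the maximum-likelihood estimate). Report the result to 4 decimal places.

Posterior is Beta(11, 14); MAP = (11−1)/(25−2) = 10/23 ≈ 0.43478.
MLE ignores the prior: p̂_MLE = k/n = 3/14 ≈ 0.21429.
Difference = 10/23 − 3/14 = 71/322 ≈ 0.2205.

MAP − MLE = 0.2205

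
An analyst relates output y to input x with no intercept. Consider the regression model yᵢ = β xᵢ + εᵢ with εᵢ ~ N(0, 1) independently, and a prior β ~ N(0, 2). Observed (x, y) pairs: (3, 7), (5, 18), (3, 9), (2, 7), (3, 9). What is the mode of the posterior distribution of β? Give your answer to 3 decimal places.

log p(β | y) = −Σ(yᵢ − βxᵢ)²/(2·1) − β²/(2·2) + const.
Setting the derivative to zero: Σxᵢ(yᵢ − βxᵢ)/1 − β/2 = 0, so β = Σxᵢyᵢ / (Σxᵢ² + σ²/τ²).
Σxᵢyᵢ = 3·7 + 5·18 + 3·9 + 2·7 + 3·9 = 179; Σxᵢ² = 56; σ²/τ² = 0.5.
β̂_MAP = 179 / (56 + 0.5) = 179/56.5 ≈ 3.168.

β̂_MAP = 3.168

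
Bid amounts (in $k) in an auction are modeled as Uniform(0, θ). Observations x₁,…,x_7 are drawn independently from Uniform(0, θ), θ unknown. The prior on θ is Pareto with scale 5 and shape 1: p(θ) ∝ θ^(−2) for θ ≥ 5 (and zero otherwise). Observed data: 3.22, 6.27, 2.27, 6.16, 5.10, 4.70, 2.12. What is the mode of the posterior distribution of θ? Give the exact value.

θ̂_MAP = 6.27

The Uniform(0, θ) likelihood is θ^(−n) for θ ≥ max(xᵢ), zero otherwise. Here max(xᵢ) = 6.27.
Posterior ∝ θ^(−2) · θ^(−7) = θ^(−9) on θ ≥ max(5, 6.27) = 6.27.
This density is strictly decreasing in θ, so the posterior mode lies at the lower boundary of the support.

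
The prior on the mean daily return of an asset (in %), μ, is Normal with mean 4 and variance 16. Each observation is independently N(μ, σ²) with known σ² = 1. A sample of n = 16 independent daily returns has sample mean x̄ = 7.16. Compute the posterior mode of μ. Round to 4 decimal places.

μ̂_MAP = 7.1477

n = 16, x̄ = 7.16.
For a Normal prior and Normal likelihood with known variance, the posterior is Normal; its mode equals its mean, the precision-weighted average.
Prior precision 1/σ₀² = 1/16 = 0.0625; data precision n/σ² = 16/1 = 16.
μ̂ = (0.0625·4 + 16·7.16) / (0.0625 + 16) = 114.81/16.0625 = 45924/6425 ≈ 7.1477.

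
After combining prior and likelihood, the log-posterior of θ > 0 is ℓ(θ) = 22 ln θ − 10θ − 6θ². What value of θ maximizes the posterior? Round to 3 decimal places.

ℓ'(θ) = 22/θ − 10 − 12θ. Setting this to zero and multiplying by θ: 12θ² + 10θ − 22 = 0.
θ = (−10 + √(10² + 4·12·22)) / (2·12) = (−10 + √1156) / 24 = (−10 + 34)/24 = 1.
ℓ''(θ) = −22/θ² − 12 < 0, confirming a maximum.

θ̂_MAP = 1.000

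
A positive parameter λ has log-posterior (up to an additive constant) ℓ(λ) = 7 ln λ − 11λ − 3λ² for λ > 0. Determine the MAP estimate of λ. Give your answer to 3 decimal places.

ℓ'(λ) = 7/λ − 11 − 6λ. Setting this to zero and multiplying by λ: 6λ² + 11λ − 7 = 0.
λ = (−11 + √(11² + 4·6·7)) / (2·6) = (−11 + √289) / 12 = (−11 + 17)/12 = 1/2.
ℓ''(λ) = −7/λ² − 6 < 0, confirming a maximum.

λ̂_MAP = 0.500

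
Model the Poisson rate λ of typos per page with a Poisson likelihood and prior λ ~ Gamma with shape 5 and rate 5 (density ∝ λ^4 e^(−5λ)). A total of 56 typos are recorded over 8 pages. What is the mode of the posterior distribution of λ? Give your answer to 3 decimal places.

Σxᵢ = 56, n = 8.
Posterior ∝ λ^4e^(−5λ) · λ^56e^(−8λ) = λ^60e^(−13λ), i.e. Gamma(shape=61, rate=13).
The mode of a Gamma(a, b) with a ≥ 1 (shape–rate) is (a−1)/b = 60/13 ≈ 4.615.

λ̂_MAP = 4.615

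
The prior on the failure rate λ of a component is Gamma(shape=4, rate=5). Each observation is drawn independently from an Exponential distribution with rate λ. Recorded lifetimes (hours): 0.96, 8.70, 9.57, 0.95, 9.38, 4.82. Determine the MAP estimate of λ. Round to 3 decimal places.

The Exponential(rate=λ) likelihood is ∝ λ^n e^(−λΣtᵢ). Here n = 6 and Σtᵢ = 0.96 + 8.70 + 9.57 + 0.95 + 9.38 + 4.82 = 34.38.
Posterior ∝ λ^3e^(−5λ) · λ^6e^(−34.38λ) = λ^9e^(−39.38λ), i.e. Gamma(10, 39.38).
Mode = (a−1)/b = 9/39.38 ≈ 0.229.

λ̂_MAP = 0.229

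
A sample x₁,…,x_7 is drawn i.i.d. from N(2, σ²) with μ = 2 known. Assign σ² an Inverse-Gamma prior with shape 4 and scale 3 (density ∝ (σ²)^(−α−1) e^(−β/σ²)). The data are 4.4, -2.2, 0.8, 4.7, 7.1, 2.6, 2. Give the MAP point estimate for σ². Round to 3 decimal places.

σ̂²_MAP = 3.794

Sum of squared deviations about the known mean: SS = (4.4−2)² + (-2.2−2)² + (0.8−2)² + (4.7−2)² + (7.1−2)² + (2.6−2)² + (2−2)² = 58.5.
The Normal likelihood contributes (σ²)^(−n/2) exp(−SS/(2σ²)), so the posterior is Inverse-Gamma(α + n/2, β + SS/2) = Inverse-Gamma(7.5, 32.25).
The mode of Inverse-Gamma(a, b) is b/(a+1) = 32.25/8.5 ≈ 3.794.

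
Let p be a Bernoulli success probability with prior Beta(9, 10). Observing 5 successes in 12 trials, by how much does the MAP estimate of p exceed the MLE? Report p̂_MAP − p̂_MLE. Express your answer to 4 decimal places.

MAP − MLE = 0.0316

Posterior is Beta(14, 17); MAP = (14−1)/(31−2) = 13/29 ≈ 0.44828.
MLE ignores the prior: p̂_MLE = k/n = 5/12 ≈ 0.41667.
Difference = 13/29 − 5/12 = 11/348 ≈ 0.0316.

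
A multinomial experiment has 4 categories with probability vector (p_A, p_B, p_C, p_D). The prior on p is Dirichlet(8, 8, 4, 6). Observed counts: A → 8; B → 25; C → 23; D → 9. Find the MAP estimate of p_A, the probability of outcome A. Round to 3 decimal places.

MAP estimate of p_A = 0.172

The posterior is Dirichlet(αᵢ + nᵢ) = Dirichlet(16, 33, 27, 15).
For a Dirichlet(a₁,…,a_K) with all aᵢ > 1, the mode has j-th component (aⱼ − 1)/(Σaᵢ − K).
Here Σaᵢ = 91 and K = 4, so p_A = (16 − 1)/(91 − 4) = 15/87 ≈ 0.172.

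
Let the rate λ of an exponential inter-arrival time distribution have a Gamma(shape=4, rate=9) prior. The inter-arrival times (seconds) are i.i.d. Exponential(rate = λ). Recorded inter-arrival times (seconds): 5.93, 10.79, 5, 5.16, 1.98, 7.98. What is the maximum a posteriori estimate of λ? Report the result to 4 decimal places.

λ̂_MAP = 0.1963

The Exponential(rate=λ) likelihood is ∝ λ^n e^(−λΣtᵢ). Here n = 6 and Σtᵢ = 5.93 + 10.79 + 5 + 5.16 + 1.98 + 7.98 = 36.84.
Posterior ∝ λ^3e^(−9λ) · λ^6e^(−36.84λ) = λ^9e^(−45.84λ), i.e. Gamma(10, 45.84).
Mode = (a−1)/b = 9/45.84 ≈ 0.1963.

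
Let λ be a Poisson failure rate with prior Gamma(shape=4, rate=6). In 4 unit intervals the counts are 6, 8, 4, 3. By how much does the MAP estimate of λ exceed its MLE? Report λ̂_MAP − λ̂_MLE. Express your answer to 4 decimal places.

MAP − MLE = -2.8500

Σxᵢ = 21. Posterior is Gamma(25, 10); MAP = (25−1)/10 = 24/10 ≈ 2.40000.
MLE = x̄ = 21/4 ≈ 5.25000.
Difference = 24/10 − 21/4 = -57/20 ≈ -2.8500.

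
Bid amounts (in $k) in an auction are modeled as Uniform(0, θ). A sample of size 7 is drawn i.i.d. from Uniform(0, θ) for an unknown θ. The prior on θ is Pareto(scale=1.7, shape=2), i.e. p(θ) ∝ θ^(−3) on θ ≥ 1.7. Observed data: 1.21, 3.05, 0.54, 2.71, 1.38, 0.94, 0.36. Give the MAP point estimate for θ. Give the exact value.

The Uniform(0, θ) likelihood is θ^(−n) for θ ≥ max(xᵢ), zero otherwise. Here max(xᵢ) = 3.05.
Posterior ∝ θ^(−3) · θ^(−7) = θ^(−10) on θ ≥ max(1.7, 3.05) = 3.05.
This density is strictly decreasing in θ, so the posterior mode lies at the lower boundary of the support.

θ̂_MAP = 3.05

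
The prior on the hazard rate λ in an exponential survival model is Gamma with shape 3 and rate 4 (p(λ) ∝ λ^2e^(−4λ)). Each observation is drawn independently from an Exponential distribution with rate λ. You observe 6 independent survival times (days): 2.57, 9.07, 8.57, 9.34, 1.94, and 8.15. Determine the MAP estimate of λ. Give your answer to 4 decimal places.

The Exponential(rate=λ) likelihood is ∝ λ^n e^(−λΣtᵢ). Here n = 6 and Σtᵢ = 2.57 + 9.07 + 8.57 + 9.34 + 1.94 + 8.15 = 39.64.
Posterior ∝ λ^2e^(−4λ) · λ^6e^(−39.64λ) = λ^8e^(−43.64λ), i.e. Gamma(9, 43.64).
Mode = (a−1)/b = 8/43.64 ≈ 0.1833.

λ̂_MAP = 0.1833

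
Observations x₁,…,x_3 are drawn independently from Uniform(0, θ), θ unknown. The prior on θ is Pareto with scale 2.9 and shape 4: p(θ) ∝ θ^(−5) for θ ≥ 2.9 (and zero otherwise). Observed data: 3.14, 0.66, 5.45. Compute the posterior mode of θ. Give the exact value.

θ̂_MAP = 5.45

The Uniform(0, θ) likelihood is θ^(−n) for θ ≥ max(xᵢ), zero otherwise. Here max(xᵢ) = 5.45.
Posterior ∝ θ^(−5) · θ^(−3) = θ^(−8) on θ ≥ max(2.9, 5.45) = 5.45.
This density is strictly decreasing in θ, so the posterior mode lies at the lower boundary of the support.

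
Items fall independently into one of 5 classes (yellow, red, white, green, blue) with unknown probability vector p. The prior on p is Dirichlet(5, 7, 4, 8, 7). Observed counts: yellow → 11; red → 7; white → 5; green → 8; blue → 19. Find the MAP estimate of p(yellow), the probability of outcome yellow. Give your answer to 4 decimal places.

The posterior is Dirichlet(αᵢ + nᵢ) = Dirichlet(16, 14, 9, 16, 26).
For a Dirichlet(a₁,…,a_K) with all aᵢ > 1, the mode has j-th component (aⱼ − 1)/(Σaᵢ − K).
Here Σaᵢ = 81 and K = 5, so p(yellow) = (16 − 1)/(81 − 5) = 15/76 ≈ 0.1974.

MAP estimate of p(yellow) = 0.1974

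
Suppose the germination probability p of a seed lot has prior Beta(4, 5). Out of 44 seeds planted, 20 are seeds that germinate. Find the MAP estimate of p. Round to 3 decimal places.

Prior: Beta(4, 5).
Data: 20 successes in 44 trials. The binomial likelihood contributes p^20(1−p)^24, so the posterior is Beta(4+20, 5+24) = Beta(24, 29).
For Beta(a, b) with a, b > 1 the mode is (a−1)/(a+b−2) = 23/51 ≈ 0.451.

p̂_MAP = 0.451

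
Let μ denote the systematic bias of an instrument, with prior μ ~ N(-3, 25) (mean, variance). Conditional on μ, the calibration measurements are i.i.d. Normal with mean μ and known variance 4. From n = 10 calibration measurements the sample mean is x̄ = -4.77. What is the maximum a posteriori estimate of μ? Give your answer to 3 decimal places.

n = 10, x̄ = -4.77.
For a Normal prior and Normal likelihood with known variance, the posterior is Normal; its mode equals its mean, the precision-weighted average.
Prior precision 1/σ₀² = 1/25 = 0.04; data precision n/σ² = 10/4 = 2.5.
μ̂ = (0.04·(-3) + 2.5·(-4.77)) / (0.04 + 2.5) = (-12.045)/2.54 = -2409/508 ≈ -4.742.

μ̂_MAP = -4.742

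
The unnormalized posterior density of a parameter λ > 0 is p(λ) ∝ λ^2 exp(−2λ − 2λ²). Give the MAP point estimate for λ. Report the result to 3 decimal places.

ℓ'(λ) = 2/λ − 2 − 4λ. Setting this to zero and multiplying by λ: 4λ² + 2λ − 2 = 0.
λ = (−2 + √(2² + 4·4·2)) / (2·4) = (−2 + √36) / 8 = (−2 + 6)/8 = 1/2.
ℓ''(λ) = −2/λ² − 4 < 0, confirming a maximum.

λ̂_MAP = 0.500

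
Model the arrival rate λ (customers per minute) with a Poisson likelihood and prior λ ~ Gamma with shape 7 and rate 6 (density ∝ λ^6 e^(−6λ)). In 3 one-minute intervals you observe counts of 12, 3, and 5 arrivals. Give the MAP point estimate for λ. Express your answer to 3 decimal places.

λ̂_MAP = 2.889

Σxᵢ = 12+3+5 = 20, with n = 3.
Posterior ∝ λ^6e^(−6λ) · λ^20e^(−3λ) = λ^26e^(−9λ), i.e. Gamma(shape=27, rate=9).
The mode of a Gamma(a, b) with a ≥ 1 (shape–rate) is (a−1)/b = 26/9 ≈ 2.889.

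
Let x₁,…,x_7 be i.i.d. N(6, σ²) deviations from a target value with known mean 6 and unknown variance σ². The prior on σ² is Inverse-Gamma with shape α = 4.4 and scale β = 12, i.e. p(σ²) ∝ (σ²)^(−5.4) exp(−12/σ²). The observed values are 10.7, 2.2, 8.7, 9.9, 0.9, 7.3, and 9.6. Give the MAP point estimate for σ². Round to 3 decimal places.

Sum of squared deviations about the known mean: SS = (10.7−6)² + (2.2−6)² + (8.7−6)² + (9.9−6)² + (0.9−6)² + (7.3−6)² + (9.6−6)² = 99.69.
The Normal likelihood contributes (σ²)^(−n/2) exp(−SS/(2σ²)), so the posterior is Inverse-Gamma(α + n/2, β + SS/2) = Inverse-Gamma(7.9, 61.845).
The mode of Inverse-Gamma(a, b) is b/(a+1) = 61.845/8.9 ≈ 6.949.

σ̂²_MAP = 6.949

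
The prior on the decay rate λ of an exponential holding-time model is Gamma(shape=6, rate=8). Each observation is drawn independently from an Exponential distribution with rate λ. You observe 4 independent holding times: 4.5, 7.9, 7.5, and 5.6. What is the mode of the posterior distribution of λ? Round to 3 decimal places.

The Exponential(rate=λ) likelihood is ∝ λ^n e^(−λΣtᵢ). Here n = 4 and Σtᵢ = 4.5 + 7.9 + 7.5 + 5.6 = 25.5.
Posterior ∝ λ^5e^(−8λ) · λ^4e^(−25.5λ) = λ^9e^(−33.5λ), i.e. Gamma(10, 33.5).
Mode = (a−1)/b = 9/33.5 ≈ 0.269.

λ̂_MAP = 0.269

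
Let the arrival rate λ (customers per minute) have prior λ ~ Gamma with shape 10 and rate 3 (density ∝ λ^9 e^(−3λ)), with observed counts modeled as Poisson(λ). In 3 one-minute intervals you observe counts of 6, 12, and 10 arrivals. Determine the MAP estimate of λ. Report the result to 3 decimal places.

Σxᵢ = 6+12+10 = 28, with n = 3.
Posterior ∝ λ^9e^(−3λ) · λ^28e^(−3λ) = λ^37e^(−6λ), i.e. Gamma(shape=38, rate=6).
The mode of a Gamma(a, b) with a ≥ 1 (shape–rate) is (a−1)/b = 37/6 ≈ 6.167.

λ̂_MAP = 6.167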